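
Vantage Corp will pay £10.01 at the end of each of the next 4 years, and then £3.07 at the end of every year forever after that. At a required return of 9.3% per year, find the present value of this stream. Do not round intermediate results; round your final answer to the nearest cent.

PV of 4-year annuity: £10.01 × [1 − (1+0.093)^−4] / 0.093 = 32.21720
Perpetuity value at year 4: £3.07 / 0.093 = 33.01075
PV of perpetuity: 33.01075 / (1+0.093)^4 = 23.12995
Total PV = 32.21720 + 23.12995 = 55.34715

£55.35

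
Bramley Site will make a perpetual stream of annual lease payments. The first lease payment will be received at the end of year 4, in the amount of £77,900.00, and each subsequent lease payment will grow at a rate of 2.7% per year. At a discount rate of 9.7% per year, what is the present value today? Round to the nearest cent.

£842984.39

Value at end of year 3: C₁ / (r − g) = £77,900.00 / (0.097 − 0.027) = £1,112,857.1429
Discount to today: PV = £1,112,857.1429 / (1 + 0.097)^3 = £1,112,857.1429 / 1.320140 = £842,984.39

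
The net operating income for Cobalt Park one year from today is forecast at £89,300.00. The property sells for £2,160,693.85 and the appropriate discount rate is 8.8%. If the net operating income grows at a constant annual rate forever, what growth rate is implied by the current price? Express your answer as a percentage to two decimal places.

4.67%

P = D₁/(r−g) ⇒ g = r − D₁/P = 0.088 − £89,300.00/£2,160,693.85 = 0.046671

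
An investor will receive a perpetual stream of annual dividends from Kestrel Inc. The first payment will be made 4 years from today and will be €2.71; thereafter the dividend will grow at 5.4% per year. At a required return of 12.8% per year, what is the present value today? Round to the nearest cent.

€25.52

Value at end of year 3: C₁ / (r − g) = €2.71 / (0.128 − 0.054) = €36.6216
Discount to today: PV = €36.6216 / (1 + 0.128)^3 = €36.6216 / 1.435249 = €25.52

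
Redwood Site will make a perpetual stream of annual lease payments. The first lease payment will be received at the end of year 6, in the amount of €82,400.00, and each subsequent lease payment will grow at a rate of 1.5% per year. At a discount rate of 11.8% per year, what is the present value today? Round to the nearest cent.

Value at end of year 5: C₁ / (r − g) = €82,400.00 / (0.118 − 0.015) = €800,000.0000
Discount to today: PV = €800,000.0000 / (1 + 0.118)^5 = €800,000.0000 / 1.746663 = €458,016.34

€458016.34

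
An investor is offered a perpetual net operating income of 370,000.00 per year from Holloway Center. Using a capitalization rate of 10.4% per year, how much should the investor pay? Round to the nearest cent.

Level perpetuity: PV = C / r = 370,000.00 / 0.104 = 3,557,692.31

3557692.31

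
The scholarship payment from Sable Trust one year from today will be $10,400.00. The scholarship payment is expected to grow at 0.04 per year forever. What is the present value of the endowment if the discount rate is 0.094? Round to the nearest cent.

$192592.59

Growing perpetuity: P = D₁ / (r − g) = $10,400.0000 / (0.094 − 0.04) = $192,592.59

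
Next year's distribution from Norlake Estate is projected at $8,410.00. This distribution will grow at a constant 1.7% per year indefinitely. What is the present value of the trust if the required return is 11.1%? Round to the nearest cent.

$89468.09

Growing perpetuity: P = D₁ / (r − g) = $8,410.0000 / (0.111 − 0.017) = $89,468.09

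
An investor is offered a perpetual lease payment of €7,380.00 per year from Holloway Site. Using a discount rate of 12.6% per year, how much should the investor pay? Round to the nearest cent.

Level perpetuity: PV = C / r = €7,380.00 / 0.126 = €58,571.43

€58571.43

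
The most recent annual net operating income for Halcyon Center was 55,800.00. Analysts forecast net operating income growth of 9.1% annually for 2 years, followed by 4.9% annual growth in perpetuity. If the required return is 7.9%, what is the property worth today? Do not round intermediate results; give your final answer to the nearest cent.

D_1 = 60877.80000
D_2 = 66417.67980
Terminal value at year 2: TV = D_2×(1+g_2)/(r−g_2) = 69672.14611/0.03 = 2322404.87034
P_0 = D_1/(1+r)^1 + D_2/(1+r)^2 + TV/(1+r)^2
    = 56420.57461 + 57048.05088 + 1994780.17897 = 2108248.80445

2108248.80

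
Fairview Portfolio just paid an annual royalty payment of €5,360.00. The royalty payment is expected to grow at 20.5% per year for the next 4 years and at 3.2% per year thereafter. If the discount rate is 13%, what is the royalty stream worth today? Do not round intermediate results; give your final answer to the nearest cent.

D_1 = 6458.80000
D_2 = 7782.85400
D_3 = 9378.33907
D_4 = 11300.89858
Terminal value at year 4: TV = D_4×(1+g_2)/(r−g_2) = 11662.52733/0.098 = 119005.38096
P_0 = D_1/(1+r)^1 + D_2/(1+r)^2 + D_3/(1+r)^3 + D_4/(1+r)^4 + TV/(1+r)^4
    = 5715.75221 + 6095.11630 + 6499.65941 + 6931.05274 + 72988.22884 = 98229.80950

€98229.81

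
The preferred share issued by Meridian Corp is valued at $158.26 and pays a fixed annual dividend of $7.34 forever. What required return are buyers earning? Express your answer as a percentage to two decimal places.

4.64%

P = C/r ⇒ r = C/P = $7.34/$158.26 = 0.046379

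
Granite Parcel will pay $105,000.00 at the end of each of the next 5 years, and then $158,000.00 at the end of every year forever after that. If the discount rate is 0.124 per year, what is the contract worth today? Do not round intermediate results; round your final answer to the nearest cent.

$1085018.55

PV of 5-year annuity: $105,000.00 × [1 − (1+0.124)^−5] / 0.124 = 374780.65019
Perpetuity value at year 5: $158,000.00 / 0.124 = 1274193.54839
PV of perpetuity: 1274193.54839 / (1+0.124)^5 = 710237.90335
Total PV = 374780.65019 + 710237.90335 = 1085018.55353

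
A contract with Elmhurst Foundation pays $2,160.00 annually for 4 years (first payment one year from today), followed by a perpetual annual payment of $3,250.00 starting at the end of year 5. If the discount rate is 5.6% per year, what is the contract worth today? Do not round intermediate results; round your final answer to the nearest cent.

$54223.90

PV of 4-year annuity: $2,160.00 × [1 − (1+0.056)^−4] / 0.056 = 7553.69571
Perpetuity value at year 4: $3,250.00 / 0.056 = 58035.71429
PV of perpetuity: 58035.71429 / (1+0.056)^4 = 46670.19991
Total PV = 7553.69571 + 46670.19991 = 54223.89562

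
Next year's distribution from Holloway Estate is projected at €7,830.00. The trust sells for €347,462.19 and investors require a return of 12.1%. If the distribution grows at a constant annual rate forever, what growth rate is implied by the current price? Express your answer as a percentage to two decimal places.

9.85%

P = D₁/(r−g) ⇒ g = r − D₁/P = 0.121 − €7,830.00/€347,462.19 = 0.098465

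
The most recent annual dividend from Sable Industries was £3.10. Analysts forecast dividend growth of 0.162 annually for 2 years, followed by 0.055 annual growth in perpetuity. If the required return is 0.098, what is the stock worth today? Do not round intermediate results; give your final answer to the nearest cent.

£91.94

D_1 = 3.60220
D_2 = 4.18576
Terminal value at year 2: TV = D_2×(1+g_2)/(r−g_2) = 4.41597/0.043 = 102.69705
P_0 = D_1/(1+r)^1 + D_2/(1+r)^2 + TV/(1+r)^2
    = 3.28069 + 3.47192 + 85.18307 = 91.93568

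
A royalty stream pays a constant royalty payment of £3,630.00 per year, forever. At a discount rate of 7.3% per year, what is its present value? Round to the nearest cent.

Level perpetuity: PV = C / r = £3,630.00 / 0.073 = £49,726.03

£49726.03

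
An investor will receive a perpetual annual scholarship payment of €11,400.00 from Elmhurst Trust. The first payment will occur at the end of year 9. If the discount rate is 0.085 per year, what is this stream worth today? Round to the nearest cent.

€69830.96

Value at end of year 8: C / r = €11,400.00 / 0.085 = €134,117.6471
Discount to today: PV = €134,117.6471 / (1 + 0.085)^8 = €134,117.6471 / 1.920604 = €69,830.96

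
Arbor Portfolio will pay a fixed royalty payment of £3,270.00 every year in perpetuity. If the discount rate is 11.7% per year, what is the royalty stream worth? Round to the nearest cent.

Level perpetuity: PV = C / r = £3,270.00 / 0.117 = £27,948.72

£27948.72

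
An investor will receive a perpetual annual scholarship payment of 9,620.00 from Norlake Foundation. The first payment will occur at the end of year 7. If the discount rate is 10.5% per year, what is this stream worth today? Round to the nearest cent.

Value at end of year 6: C / r = 9,620.00 / 0.105 = 91,619.0476
Discount to today: PV = 91,619.0476 / (1 + 0.105)^6 = 91,619.0476 / 1.820429 = 50,328.28

50328.28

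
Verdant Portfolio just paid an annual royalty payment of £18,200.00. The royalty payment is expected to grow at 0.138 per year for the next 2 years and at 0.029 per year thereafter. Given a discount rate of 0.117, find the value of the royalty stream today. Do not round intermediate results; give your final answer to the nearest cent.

D_1 = 20711.60000
D_2 = 23569.80080
Terminal value at year 2: TV = D_2×(1+g_2)/(r−g_2) = 24253.32502/0.088 = 275605.96617
P_0 = D_1/(1+r)^1 + D_2/(1+r)^2 + TV/(1+r)^2
    = 18542.16652 + 18890.76589 + 220893.16021 = 258326.09262

£258326.09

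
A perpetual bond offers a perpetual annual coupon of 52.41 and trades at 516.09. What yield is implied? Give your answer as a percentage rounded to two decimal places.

10.16%

P = C/r ⇒ r = C/P = 52.41/516.09 = 0.101552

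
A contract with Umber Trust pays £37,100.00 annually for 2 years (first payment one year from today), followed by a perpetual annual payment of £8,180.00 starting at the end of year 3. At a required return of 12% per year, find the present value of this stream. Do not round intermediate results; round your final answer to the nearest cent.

PV of 2-year annuity: £37,100.00 × [1 − (1+0.12)^−2] / 0.12 = 62700.89286
Perpetuity value at year 2: £8,180.00 / 0.12 = 68166.66667
PV of perpetuity: 68166.66667 / (1+0.12)^2 = 54342.04932
Total PV = 62700.89286 + 54342.04932 = 117042.94218

£117042.94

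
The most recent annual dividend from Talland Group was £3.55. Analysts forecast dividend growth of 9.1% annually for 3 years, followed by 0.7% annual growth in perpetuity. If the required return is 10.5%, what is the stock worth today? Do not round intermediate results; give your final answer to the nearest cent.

£45.49

D_1 = 3.87305
D_2 = 4.22550
D_3 = 4.61002
Terminal value at year 3: TV = D_3×(1+g_2)/(r−g_2) = 4.64229/0.098 = 47.37029
P_0 = D_1/(1+r)^1 + D_2/(1+r)^2 + D_3/(1+r)^3 + TV/(1+r)^3
    = 3.50502 + 3.46062 + 3.41677 + 35.10906 = 45.49146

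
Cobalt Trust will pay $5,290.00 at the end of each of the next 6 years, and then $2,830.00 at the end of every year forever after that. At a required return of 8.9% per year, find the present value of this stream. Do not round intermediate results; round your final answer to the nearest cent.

$42866.09

PV of 6-year annuity: $5,290.00 × [1 − (1+0.089)^−6] / 0.089 = 23801.42792
Perpetuity value at year 6: $2,830.00 / 0.089 = 31797.75281
PV of perpetuity: 31797.75281 / (1+0.089)^6 = 19064.66377
Total PV = 23801.42792 + 19064.66377 = 42866.09169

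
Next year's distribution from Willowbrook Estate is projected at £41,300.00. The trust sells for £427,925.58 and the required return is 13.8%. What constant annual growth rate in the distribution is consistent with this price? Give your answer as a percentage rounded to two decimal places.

P = D₁/(r−g) ⇒ g = r − D₁/P = 0.138 − £41,300.00/£427,925.58 = 0.041488

4.15%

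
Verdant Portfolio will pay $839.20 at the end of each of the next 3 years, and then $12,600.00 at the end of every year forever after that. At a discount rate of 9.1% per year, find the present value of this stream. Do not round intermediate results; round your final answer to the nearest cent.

$108744.47

PV of 3-year annuity: $839.20 × [1 − (1+0.091)^−3] / 0.091 = 2120.48228
Perpetuity value at year 3: $12,600.00 / 0.091 = 138461.53846
PV of perpetuity: 138461.53846 / (1+0.091)^3 = 106623.98281
Total PV = 2120.48228 + 106623.98281 = 108744.46509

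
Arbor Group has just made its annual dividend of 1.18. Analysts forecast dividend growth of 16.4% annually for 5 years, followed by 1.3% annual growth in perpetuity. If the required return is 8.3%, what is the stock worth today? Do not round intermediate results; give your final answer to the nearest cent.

31.86

D_1 = 1.37352
D_2 = 1.59878
D_3 = 1.86098
D_4 = 2.16618
D_5 = 2.52143
Terminal value at year 5: TV = D_5×(1+g_2)/(r−g_2) = 2.55421/0.07 = 36.48869
P_0 = D_1/(1+r)^1 + D_2/(1+r)^2 + D_3/(1+r)^3 + D_4/(1+r)^4 + D_5/(1+r)^5 + TV/(1+r)^5
    = 1.26825 + 1.36311 + 1.46506 + 1.57464 + 1.69241 + 24.49154 = 31.85500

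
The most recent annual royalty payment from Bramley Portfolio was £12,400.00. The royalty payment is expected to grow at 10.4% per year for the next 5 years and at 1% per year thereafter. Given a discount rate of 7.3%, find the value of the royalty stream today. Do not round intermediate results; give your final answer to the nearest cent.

£296803.55

D_1 = 13689.60000
D_2 = 15113.31840
D_3 = 16685.10351
D_4 = 18420.35428
D_5 = 20336.07112
Terminal value at year 5: TV = D_5×(1+g_2)/(r−g_2) = 20539.43184/0.063 = 326022.72754
P_0 = D_1/(1+r)^1 + D_2/(1+r)^2 + D_3/(1+r)^3 + D_4/(1+r)^4 + D_5/(1+r)^5 + TV/(1+r)^5
    = 12758.24790 + 13126.84593 + 13506.09311 + 13896.29711 + 14297.77447 + 229218.28911 = 296803.54764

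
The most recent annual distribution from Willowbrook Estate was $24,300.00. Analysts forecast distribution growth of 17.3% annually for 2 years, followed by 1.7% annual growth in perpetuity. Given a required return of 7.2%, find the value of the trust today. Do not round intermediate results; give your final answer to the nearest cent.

D_1 = 28503.90000
D_2 = 33435.07470
Terminal value at year 2: TV = D_2×(1+g_2)/(r−g_2) = 34003.47097/0.055 = 618244.92673
P_0 = D_1/(1+r)^1 + D_2/(1+r)^2 + TV/(1+r)^2
    = 26589.45896 + 29094.62253 + 537986.02028 = 593670.10176

$593670.10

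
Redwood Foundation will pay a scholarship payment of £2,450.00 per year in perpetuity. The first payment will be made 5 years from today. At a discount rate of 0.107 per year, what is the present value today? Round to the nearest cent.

Value at end of year 4: C / r = £2,450.00 / 0.107 = £22,897.1963
Discount to today: PV = £22,897.1963 / (1 + 0.107)^4 = £22,897.1963 / 1.501725 = £15,247.26

£15247.26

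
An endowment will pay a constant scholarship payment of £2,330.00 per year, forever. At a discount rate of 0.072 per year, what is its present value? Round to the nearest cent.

£32361.11

Level perpetuity: PV = C / r = £2,330.00 / 0.072 = £32,361.11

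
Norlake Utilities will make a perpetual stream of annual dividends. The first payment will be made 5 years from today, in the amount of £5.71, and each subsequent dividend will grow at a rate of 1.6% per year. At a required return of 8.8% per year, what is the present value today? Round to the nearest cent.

Value at end of year 4: C₁ / (r − g) = £5.71 / (0.088 − 0.016) = £79.3056
Discount to today: PV = £79.3056 / (1 + 0.088)^4 = £79.3056 / 1.401250 = £56.60

£56.60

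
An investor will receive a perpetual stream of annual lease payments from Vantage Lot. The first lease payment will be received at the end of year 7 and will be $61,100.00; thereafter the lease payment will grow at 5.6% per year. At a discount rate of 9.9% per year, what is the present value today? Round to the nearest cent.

Value at end of year 6: C₁ / (r − g) = $61,100.00 / (0.099 − 0.056) = $1,420,930.2326
Discount to today: PV = $1,420,930.2326 / (1 + 0.099)^6 = $1,420,930.2326 / 1.761920 = $806,467.00

$806467.00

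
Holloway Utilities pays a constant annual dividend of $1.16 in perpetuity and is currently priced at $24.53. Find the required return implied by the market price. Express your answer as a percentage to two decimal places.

P = C/r ⇒ r = C/P = $1.16/$24.53 = 0.047289

4.73%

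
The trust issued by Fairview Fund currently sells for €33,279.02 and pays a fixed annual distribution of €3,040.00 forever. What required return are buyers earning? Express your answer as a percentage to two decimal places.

9.13%

P = C/r ⇒ r = C/P = €3,040.00/€33,279.02 = 0.091349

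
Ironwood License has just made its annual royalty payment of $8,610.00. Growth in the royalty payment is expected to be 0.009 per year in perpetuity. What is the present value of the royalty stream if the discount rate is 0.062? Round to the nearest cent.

D₁ = D₀ × (1 + g) = $8,610.00 × 1.009 = $8,687.4900
Growing perpetuity: P = D₁ / (r − g) = $8,687.4900 / (0.062 − 0.009) = $163,914.91

$163914.91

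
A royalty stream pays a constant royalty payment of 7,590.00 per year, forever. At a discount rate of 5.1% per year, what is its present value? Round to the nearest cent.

Level perpetuity: PV = C / r = 7,590.00 / 0.051 = 148,823.53

148823.53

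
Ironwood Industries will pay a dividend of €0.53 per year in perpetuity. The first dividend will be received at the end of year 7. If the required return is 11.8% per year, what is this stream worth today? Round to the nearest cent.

€2.30

Value at end of year 6: C / r = €0.53 / 0.118 = €4.4915
Discount to today: PV = €4.4915 / (1 + 0.118)^6 = €4.4915 / 1.952769 = €2.30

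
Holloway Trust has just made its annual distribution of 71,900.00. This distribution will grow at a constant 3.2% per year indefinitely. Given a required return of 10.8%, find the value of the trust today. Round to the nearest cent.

D₁ = D₀ × (1 + g) = 71,900.00 × 1.032 = 74,200.8000
Growing perpetuity: P = D₁ / (r − g) = 74,200.8000 / (0.108 − 0.032) = 976,326.32

976326.32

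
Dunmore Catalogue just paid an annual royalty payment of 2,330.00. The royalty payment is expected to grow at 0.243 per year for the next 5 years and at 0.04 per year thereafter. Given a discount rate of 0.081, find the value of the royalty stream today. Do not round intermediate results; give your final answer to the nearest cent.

D_1 = 2896.19000
D_2 = 3599.96417
D_3 = 4474.75546
D_4 = 5562.12104
D_5 = 6913.71645
Terminal value at year 5: TV = D_5×(1+g_2)/(r−g_2) = 7190.26511/0.041 = 175372.31980
P_0 = D_1/(1+r)^1 + D_2/(1+r)^2 + D_3/(1+r)^3 + D_4/(1+r)^4 + D_5/(1+r)^5 + TV/(1+r)^5
    = 2679.17669 + 3080.68143 + 3542.35617 + 4073.21805 + 4683.63556 + 118804.41415 = 136863.48204

136863.48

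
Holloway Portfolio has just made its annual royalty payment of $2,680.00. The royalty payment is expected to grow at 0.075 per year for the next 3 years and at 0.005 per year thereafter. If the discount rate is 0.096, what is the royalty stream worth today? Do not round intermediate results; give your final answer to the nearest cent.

D_1 = 2881.00000
D_2 = 3097.07500
D_3 = 3329.35563
Terminal value at year 3: TV = D_3×(1+g_2)/(r−g_2) = 3346.00240/0.091 = 36769.25718
P_0 = D_1/(1+r)^1 + D_2/(1+r)^2 + D_3/(1+r)^3 + TV/(1+r)^3
    = 2628.64964 + 2578.28317 + 2528.88176 + 27928.85902 = 35664.67359

$35664.67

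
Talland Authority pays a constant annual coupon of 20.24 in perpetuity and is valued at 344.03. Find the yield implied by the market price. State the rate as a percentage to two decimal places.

5.88%

P = C/r ⇒ r = C/P = 20.24/344.03 = 0.058832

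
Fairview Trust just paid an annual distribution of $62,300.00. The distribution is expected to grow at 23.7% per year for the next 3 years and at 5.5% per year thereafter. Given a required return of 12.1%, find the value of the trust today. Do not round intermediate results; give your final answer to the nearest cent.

$1566418.71

D_1 = 77065.10000
D_2 = 95329.52870
D_3 = 117922.62700
Terminal value at year 3: TV = D_3×(1+g_2)/(r−g_2) = 124408.37149/0.066 = 1884975.32556
P_0 = D_1/(1+r)^1 + D_2/(1+r)^2 + D_3/(1+r)^3 + TV/(1+r)^3
    = 68746.74398 + 75860.59081 + 83710.57166 + 1338100.80464 = 1566418.71109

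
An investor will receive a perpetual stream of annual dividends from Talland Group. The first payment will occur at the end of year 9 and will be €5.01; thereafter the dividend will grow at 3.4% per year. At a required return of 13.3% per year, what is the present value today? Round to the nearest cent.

Value at end of year 8: C₁ / (r − g) = €5.01 / (0.133 − 0.034) = €50.6061
Discount to today: PV = €50.6061 / (1 + 0.133)^8 = €50.6061 / 2.715434 = €18.64

€18.64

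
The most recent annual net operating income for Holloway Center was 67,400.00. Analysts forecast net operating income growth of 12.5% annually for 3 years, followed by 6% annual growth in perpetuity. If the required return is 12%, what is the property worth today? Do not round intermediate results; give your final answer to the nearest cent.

1410762.69

D_1 = 75825.00000
D_2 = 85303.12500
D_3 = 95966.01562
Terminal value at year 3: TV = D_3×(1+g_2)/(r−g_2) = 101723.97656/0.06 = 1695399.60938
P_0 = D_1/(1+r)^1 + D_2/(1+r)^2 + D_3/(1+r)^3 + TV/(1+r)^3
    = 67700.89286 + 68003.12899 + 68306.71438 + 1206751.95410 = 1410762.69033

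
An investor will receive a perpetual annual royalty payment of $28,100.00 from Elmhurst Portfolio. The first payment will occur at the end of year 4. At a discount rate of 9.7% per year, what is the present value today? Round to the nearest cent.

Value at end of year 3: C / r = $28,100.00 / 0.097 = $289,690.7216
Discount to today: PV = $289,690.7216 / (1 + 0.097)^3 = $289,690.7216 / 1.320140 = $219,439.45

$219439.45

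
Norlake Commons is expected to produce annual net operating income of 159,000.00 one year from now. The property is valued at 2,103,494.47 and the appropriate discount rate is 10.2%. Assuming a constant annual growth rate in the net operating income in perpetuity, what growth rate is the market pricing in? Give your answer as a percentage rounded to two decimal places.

P = D₁/(r−g) ⇒ g = r − D₁/P = 0.102 − 159,000.00/2,103,494.47 = 0.026411

2.64%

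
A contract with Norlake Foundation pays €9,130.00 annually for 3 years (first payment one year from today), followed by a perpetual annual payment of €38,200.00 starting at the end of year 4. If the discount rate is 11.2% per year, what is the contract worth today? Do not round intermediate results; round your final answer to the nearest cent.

€270279.02

PV of 3-year annuity: €9,130.00 × [1 − (1+0.112)^−3] / 0.112 = 22233.73503
Perpetuity value at year 3: €38,200.00 / 0.112 = 341071.42857
PV of perpetuity: 341071.42857 / (1+0.112)^3 = 248045.28637
Total PV = 22233.73503 + 248045.28637 = 270279.02140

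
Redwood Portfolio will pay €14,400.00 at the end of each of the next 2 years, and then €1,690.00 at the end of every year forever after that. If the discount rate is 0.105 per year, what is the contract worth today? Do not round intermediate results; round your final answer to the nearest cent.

€38006.79

PV of 2-year annuity: €14,400.00 × [1 − (1+0.105)^−2] / 0.105 = 24825.04453
Perpetuity value at year 2: €1,690.00 / 0.105 = 16095.23810
PV of perpetuity: 16095.23810 / (1+0.105)^2 = 13181.74329
Total PV = 24825.04453 + 13181.74329 = 38006.78782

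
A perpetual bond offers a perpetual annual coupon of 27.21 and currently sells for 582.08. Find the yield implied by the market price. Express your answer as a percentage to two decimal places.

4.67%

P = C/r ⇒ r = C/P = 27.21/582.08 = 0.046746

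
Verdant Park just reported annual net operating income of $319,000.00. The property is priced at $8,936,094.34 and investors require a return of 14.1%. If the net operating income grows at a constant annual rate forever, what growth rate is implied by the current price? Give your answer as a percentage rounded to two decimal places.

P = D₀(1+g)/(r−g) ⇒ P(r−g) = D₀(1+g) ⇒ g(P+D₀) = P·r − D₀
g = (P·r − D₀)/(P + D₀) = ($8,936,094.34×0.141 − $319,000.00) / ($8,936,094.34 + $319,000.00) = 0.101673

10.17%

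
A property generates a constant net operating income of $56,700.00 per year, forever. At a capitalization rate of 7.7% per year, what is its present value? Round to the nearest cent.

$736363.64

Level perpetuity: PV = C / r = $56,700.00 / 0.077 = $736,363.64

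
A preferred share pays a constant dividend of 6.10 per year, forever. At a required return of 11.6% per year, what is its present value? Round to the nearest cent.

Level perpetuity: PV = C / r = 6.10 / 0.116 = 52.59

52.59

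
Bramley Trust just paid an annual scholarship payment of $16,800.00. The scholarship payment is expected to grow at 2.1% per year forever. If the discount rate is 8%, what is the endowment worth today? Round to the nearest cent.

$290725.42

D₁ = D₀ × (1 + g) = $16,800.00 × 1.021 = $17,152.8000
Growing perpetuity: P = D₁ / (r − g) = $17,152.8000 / (0.08 − 0.021) = $290,725.42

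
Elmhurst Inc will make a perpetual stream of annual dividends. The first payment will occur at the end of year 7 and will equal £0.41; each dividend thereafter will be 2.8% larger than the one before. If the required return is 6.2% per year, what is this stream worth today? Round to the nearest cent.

Value at end of year 6: C₁ / (r − g) = £0.41 / (0.062 − 0.028) = £12.0588
Discount to today: PV = £12.0588 / (1 + 0.062)^6 = £12.0588 / 1.434654 = £8.41

£8.41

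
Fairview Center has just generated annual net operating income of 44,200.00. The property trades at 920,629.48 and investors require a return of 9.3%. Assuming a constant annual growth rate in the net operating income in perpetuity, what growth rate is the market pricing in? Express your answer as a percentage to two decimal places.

4.29%

P = D₀(1+g)/(r−g) ⇒ P(r−g) = D₀(1+g) ⇒ g(P+D₀) = P·r − D₀
g = (P·r − D₀)/(P + D₀) = (920,629.48×0.093 − 44,200.00) / (920,629.48 + 44,200.00) = 0.042928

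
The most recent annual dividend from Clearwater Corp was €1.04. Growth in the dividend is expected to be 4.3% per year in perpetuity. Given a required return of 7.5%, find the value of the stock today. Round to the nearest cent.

€33.90

D₁ = D₀ × (1 + g) = €1.04 × 1.043 = €1.0847
Growing perpetuity: P = D₁ / (r − g) = €1.0847 / (0.075 − 0.043) = €33.90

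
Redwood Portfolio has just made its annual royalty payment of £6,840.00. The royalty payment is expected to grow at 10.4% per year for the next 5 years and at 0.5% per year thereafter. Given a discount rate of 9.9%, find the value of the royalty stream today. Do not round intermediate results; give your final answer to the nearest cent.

D_1 = 7551.36000
D_2 = 8336.70144
D_3 = 9203.71839
D_4 = 10160.90510
D_5 = 11217.63923
Terminal value at year 5: TV = D_5×(1+g_2)/(r−g_2) = 11273.72743/0.094 = 119933.27052
P_0 = D_1/(1+r)^1 + D_2/(1+r)^2 + D_3/(1+r)^3 + D_4/(1+r)^4 + D_5/(1+r)^5 + TV/(1+r)^5
    = 6871.11920 + 6902.37998 + 6933.78298 + 6965.32885 + 6997.01825 + 74808.54617 = 109478.17543

£109478.18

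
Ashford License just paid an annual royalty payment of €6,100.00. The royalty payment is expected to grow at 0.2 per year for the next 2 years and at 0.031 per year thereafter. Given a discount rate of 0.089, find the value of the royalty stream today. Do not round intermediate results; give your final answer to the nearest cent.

D_1 = 7320.00000
D_2 = 8784.00000
Terminal value at year 2: TV = D_2×(1+g_2)/(r−g_2) = 9056.30400/0.058 = 156143.17241
P_0 = D_1/(1+r)^1 + D_2/(1+r)^2 + TV/(1+r)^2
    = 6721.76309 + 7406.90147 + 131664.05892 = 145792.72347

€145792.72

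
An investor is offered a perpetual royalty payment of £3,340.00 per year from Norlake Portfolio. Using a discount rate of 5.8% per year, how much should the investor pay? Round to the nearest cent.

£57586.21

Level perpetuity: PV = C / r = £3,340.00 / 0.058 = £57,586.21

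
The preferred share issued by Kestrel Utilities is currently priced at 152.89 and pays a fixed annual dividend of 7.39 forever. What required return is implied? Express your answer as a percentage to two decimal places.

4.83%

P = C/r ⇒ r = C/P = 7.39/152.89 = 0.048335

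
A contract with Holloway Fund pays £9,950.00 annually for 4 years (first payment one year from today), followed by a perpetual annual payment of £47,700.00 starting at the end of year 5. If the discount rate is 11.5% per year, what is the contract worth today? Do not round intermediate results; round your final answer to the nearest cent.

PV of 4-year annuity: £9,950.00 × [1 − (1+0.115)^−4] / 0.115 = 30542.65730
Perpetuity value at year 4: £47,700.00 / 0.115 = 414782.60870
PV of perpetuity: 414782.60870 / (1+0.115)^4 = 268362.03047
Total PV = 30542.65730 + 268362.03047 = 298904.68777

£298904.69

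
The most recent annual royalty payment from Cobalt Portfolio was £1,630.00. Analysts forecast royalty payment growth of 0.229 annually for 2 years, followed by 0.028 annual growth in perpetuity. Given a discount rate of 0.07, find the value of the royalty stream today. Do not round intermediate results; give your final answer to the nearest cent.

D_1 = 2003.27000
D_2 = 2462.01883
Terminal value at year 2: TV = D_2×(1+g_2)/(r−g_2) = 2530.95536/0.042 = 60260.84184
P_0 = D_1/(1+r)^1 + D_2/(1+r)^2 + TV/(1+r)^2
    = 1872.21495 + 2150.42260 + 52634.15306 = 56656.79061

£56656.79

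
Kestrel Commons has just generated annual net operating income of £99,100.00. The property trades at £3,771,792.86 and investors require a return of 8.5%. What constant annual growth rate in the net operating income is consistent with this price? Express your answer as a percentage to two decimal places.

5.72%

P = D₀(1+g)/(r−g) ⇒ P(r−g) = D₀(1+g) ⇒ g(P+D₀) = P·r − D₀
g = (P·r − D₀)/(P + D₀) = (£3,771,792.86×0.085 − £99,100.00) / (£3,771,792.86 + £99,100.00) = 0.057223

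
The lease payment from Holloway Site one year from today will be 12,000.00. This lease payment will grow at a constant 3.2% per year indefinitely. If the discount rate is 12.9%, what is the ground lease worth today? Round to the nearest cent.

123711.34

Growing perpetuity: P = D₁ / (r − g) = 12,000.0000 / (0.129 − 0.032) = 123,711.34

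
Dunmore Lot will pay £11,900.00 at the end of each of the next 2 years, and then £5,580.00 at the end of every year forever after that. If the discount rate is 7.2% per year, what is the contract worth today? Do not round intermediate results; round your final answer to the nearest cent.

£88895.08

PV of 2-year annuity: £11,900.00 × [1 − (1+0.072)^−2] / 0.072 = 21455.92003
Perpetuity value at year 2: £5,580.00 / 0.072 = 77500.00000
PV of perpetuity: 77500.00000 / (1+0.072)^2 = 67439.15683
Total PV = 21455.92003 + 67439.15683 = 88895.07685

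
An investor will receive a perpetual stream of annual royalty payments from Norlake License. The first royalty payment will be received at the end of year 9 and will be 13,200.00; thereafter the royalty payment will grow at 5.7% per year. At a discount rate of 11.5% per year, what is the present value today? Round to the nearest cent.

Value at end of year 8: C₁ / (r − g) = 13,200.00 / (0.115 − 0.057) = 227,586.2069
Discount to today: PV = 227,586.2069 / (1 + 0.115)^8 = 227,586.2069 / 2.388905 = 95,267.99

95267.99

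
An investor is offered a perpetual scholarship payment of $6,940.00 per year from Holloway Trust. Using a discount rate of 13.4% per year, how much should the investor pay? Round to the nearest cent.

$51791.04

Level perpetuity: PV = C / r = $6,940.00 / 0.134 = $51,791.04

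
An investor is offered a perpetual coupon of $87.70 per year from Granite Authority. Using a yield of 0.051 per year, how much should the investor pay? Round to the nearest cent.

$1719.61

Level perpetuity: PV = C / r = $87.70 / 0.051 = $1,719.61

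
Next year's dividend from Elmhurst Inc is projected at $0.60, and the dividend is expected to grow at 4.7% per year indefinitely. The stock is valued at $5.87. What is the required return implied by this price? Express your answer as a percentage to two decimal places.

14.92%

P = D₁/(r − g) ⇒ r = D₁/P + g = $0.6000/$5.87 + 0.047 = 0.102215 + 0.047 = 0.149215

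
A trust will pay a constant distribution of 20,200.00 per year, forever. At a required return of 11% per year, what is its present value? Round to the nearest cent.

183636.36

Level perpetuity: PV = C / r = 20,200.00 / 0.11 = 183,636.36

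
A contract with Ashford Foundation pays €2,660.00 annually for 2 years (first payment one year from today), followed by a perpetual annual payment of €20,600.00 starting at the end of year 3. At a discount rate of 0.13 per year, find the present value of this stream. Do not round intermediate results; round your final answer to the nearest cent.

€128535.78

PV of 2-year annuity: €2,660.00 × [1 − (1+0.13)^−2] / 0.13 = 4437.15248
Perpetuity value at year 2: €20,600.00 / 0.13 = 158461.53846
PV of perpetuity: 158461.53846 / (1+0.13)^2 = 124098.62829
Total PV = 4437.15248 + 124098.62829 = 128535.78077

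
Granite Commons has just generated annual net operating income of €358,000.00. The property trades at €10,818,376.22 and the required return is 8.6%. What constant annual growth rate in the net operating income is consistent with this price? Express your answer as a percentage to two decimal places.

P = D₀(1+g)/(r−g) ⇒ P(r−g) = D₀(1+g) ⇒ g(P+D₀) = P·r − D₀
g = (P·r − D₀)/(P + D₀) = (€10,818,376.22×0.086 − €358,000.00) / (€10,818,376.22 + €358,000.00) = 0.051213

5.12%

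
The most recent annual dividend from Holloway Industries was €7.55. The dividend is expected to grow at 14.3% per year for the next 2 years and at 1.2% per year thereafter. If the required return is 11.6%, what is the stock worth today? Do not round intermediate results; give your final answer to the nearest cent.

D_1 = 8.62965
D_2 = 9.86369
Terminal value at year 2: TV = D_2×(1+g_2)/(r−g_2) = 9.98205/0.104 = 95.98129
P_0 = D_1/(1+r)^1 + D_2/(1+r)^2 + TV/(1+r)^2
    = 7.73266 + 7.91974 + 77.06518 = 92.71758

€92.72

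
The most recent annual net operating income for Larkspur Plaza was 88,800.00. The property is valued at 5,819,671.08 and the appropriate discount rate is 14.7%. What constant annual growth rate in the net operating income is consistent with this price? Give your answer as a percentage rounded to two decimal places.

12.98%

P = D₀(1+g)/(r−g) ⇒ P(r−g) = D₀(1+g) ⇒ g(P+D₀) = P·r − D₀
g = (P·r − D₀)/(P + D₀) = (5,819,671.08×0.147 − 88,800.00) / (5,819,671.08 + 88,800.00) = 0.129761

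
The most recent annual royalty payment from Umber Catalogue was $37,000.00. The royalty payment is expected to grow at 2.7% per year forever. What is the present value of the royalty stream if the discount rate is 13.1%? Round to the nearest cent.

D₁ = D₀ × (1 + g) = $37,000.00 × 1.027 = $37,999.0000
Growing perpetuity: P = D₁ / (r − g) = $37,999.0000 / (0.131 − 0.027) = $365,375.00

$365375.00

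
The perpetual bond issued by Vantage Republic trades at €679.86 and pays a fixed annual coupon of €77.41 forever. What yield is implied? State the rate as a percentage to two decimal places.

P = C/r ⇒ r = C/P = €77.41/€679.86 = 0.113862

11.39%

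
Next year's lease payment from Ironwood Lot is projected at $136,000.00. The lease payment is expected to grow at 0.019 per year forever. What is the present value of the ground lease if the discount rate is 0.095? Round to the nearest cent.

Growing perpetuity: P = D₁ / (r − g) = $136,000.0000 / (0.095 − 0.019) = $1,789,473.68

$1789473.68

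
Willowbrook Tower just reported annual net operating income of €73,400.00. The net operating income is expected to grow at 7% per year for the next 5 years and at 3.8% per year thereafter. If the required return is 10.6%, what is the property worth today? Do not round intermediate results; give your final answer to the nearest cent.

€1282252.28

D_1 = 78538.00000
D_2 = 84035.66000
D_3 = 89918.15620
D_4 = 96212.42713
D_5 = 102947.29703
Terminal value at year 5: TV = D_5×(1+g_2)/(r−g_2) = 106859.29432/0.068 = 1571460.21060
P_0 = D_1/(1+r)^1 + D_2/(1+r)^2 + D_3/(1+r)^3 + D_4/(1+r)^4 + D_5/(1+r)^5 + TV/(1+r)^5
    = 71010.84991 + 68699.46601 + 66463.31702 + 64299.95408 + 62207.00802 + 949571.68121 = 1282252.27624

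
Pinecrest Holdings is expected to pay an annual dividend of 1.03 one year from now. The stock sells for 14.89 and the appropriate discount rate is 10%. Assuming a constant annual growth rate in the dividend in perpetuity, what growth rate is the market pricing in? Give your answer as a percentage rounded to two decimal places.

3.08%

P = D₁/(r−g) ⇒ g = r − D₁/P = 0.1 − 1.03/14.89 = 0.030826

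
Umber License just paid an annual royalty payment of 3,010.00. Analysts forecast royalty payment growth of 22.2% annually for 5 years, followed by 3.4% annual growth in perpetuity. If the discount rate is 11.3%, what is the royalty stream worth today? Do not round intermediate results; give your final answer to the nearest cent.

82948.22

D_1 = 3678.22000
D_2 = 4494.78484
D_3 = 5492.62707
D_4 = 6711.99029
D_5 = 8202.05213
Terminal value at year 5: TV = D_5×(1+g_2)/(r−g_2) = 8480.92190/0.079 = 107353.44178
P_0 = D_1/(1+r)^1 + D_2/(1+r)^2 + D_3/(1+r)^3 + D_4/(1+r)^4 + D_5/(1+r)^5 + TV/(1+r)^5
    = 3304.77987 + 3628.42858 + 3983.77333 + 4373.91825 + 4802.27143 + 62855.04634 = 82948.21781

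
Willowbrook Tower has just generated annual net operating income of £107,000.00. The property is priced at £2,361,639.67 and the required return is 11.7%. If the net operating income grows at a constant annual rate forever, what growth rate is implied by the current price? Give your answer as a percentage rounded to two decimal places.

6.86%

P = D₀(1+g)/(r−g) ⇒ P(r−g) = D₀(1+g) ⇒ g(P+D₀) = P·r − D₀
g = (P·r − D₀)/(P + D₀) = (£2,361,639.67×0.117 − £107,000.00) / (£2,361,639.67 + £107,000.00) = 0.068585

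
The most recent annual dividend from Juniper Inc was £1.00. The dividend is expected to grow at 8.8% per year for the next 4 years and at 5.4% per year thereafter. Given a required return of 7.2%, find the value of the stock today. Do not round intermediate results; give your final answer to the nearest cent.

D_1 = 1.08800
D_2 = 1.18374
D_3 = 1.28791
D_4 = 1.40125
Terminal value at year 4: TV = D_4×(1+g_2)/(r−g_2) = 1.47692/0.018 = 82.05096
P_0 = D_1/(1+r)^1 + D_2/(1+r)^2 + D_3/(1+r)^3 + D_4/(1+r)^4 + TV/(1+r)^4
    = 1.01493 + 1.03007 + 1.04545 + 1.06105 + 62.13046 = 66.28195

£66.28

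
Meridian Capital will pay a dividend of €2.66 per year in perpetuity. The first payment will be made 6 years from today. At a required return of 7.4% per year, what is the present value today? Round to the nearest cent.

Value at end of year 5: C / r = €2.66 / 0.074 = €35.9459
Discount to today: PV = €35.9459 / (1 + 0.074)^5 = €35.9459 / 1.428964 = €25.16

€25.16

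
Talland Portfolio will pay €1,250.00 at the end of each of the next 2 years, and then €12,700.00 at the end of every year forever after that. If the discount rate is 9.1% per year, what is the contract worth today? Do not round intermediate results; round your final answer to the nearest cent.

PV of 2-year annuity: €1,250.00 × [1 − (1+0.091)^−2] / 0.091 = 2195.91004
Perpetuity value at year 2: €12,700.00 / 0.091 = 139560.43956
PV of perpetuity: 139560.43956 / (1+0.091)^2 = 117249.99354
Total PV = 2195.91004 + 117249.99354 = 119445.90358

€119445.90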